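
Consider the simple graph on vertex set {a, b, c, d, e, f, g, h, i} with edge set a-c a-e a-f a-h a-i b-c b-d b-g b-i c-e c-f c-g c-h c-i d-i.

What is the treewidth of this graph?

2

A width-2 tree decomposition is:
Bags: B1 = {a, c, i}  B2 = {a, c, f}  B3 = {b, c, i}  B4 = {a, c, e}  B5 = {b, c, g}  B6 = {b, d, i}  B7 = {a, c, h}
Tree: B1–B2, B1–B3, B2–B4, B3–B5, B3–B6, B4–B7
The largest bag has 3 vertices, giving width 2; this decomposition certifies tw(G) ≤ 2. On the other hand G contains the 3-clique {b, d, i}. A clique must lie in a single bag of any decomposition, so no decomposition can have width below 2. Combining the bounds, tw(G) = 2.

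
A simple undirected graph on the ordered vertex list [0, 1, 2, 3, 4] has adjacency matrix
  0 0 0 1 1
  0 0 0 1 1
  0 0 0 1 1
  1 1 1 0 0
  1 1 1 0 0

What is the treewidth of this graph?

2

A width-2 tree decomposition is:
Bags: B1 = {2, 3, 4}  B2 = {1, 3, 4}  B3 = {0, 3, 4}
Tree: B1–B2, B2–B3
Every bag has size at most 3, so the width is 3 − 1 = 2 and tw(G) ≤ 2. For the lower bound, G contains the cycle 2–3–1–4–2, so G is not a forest; only forests have treewidth ≤ 1, hence tw(G) ≥ 2. Combining the bounds, tw(G) = 2.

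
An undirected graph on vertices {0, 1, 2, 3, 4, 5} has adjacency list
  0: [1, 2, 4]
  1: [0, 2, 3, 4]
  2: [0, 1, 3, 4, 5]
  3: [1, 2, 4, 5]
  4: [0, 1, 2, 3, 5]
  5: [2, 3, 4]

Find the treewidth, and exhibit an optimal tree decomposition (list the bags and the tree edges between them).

Every bag has size at most 4, so the width is 4 − 1 = 3 and tw(G) ≤ 3. Conversely, {0, 1, 2, 4} is a clique of size 4, and the vertices of any clique must share a bag in every tree decomposition; so some bag has ≥ 4 vertices and tw(G) ≥ 3. The upper and lower bounds meet at 3, so that is the treewidth.

Treewidth 3.
Bags: B1 = {0, 1, 2, 4}  B2 = {1, 2, 3, 4}  B3 = {2, 3, 4, 5}
Tree: B1–B2, B2–B3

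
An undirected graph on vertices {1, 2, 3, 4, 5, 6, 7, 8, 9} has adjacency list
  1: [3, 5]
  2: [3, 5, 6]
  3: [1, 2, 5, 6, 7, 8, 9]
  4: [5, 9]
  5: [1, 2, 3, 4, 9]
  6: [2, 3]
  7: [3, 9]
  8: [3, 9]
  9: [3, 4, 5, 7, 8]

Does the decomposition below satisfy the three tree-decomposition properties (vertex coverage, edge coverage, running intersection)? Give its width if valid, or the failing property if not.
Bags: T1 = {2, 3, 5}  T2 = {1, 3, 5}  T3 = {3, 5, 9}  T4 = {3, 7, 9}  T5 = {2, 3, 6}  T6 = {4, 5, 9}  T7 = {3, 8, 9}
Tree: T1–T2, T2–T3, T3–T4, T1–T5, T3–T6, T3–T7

Yes; width 2.

Vertex coverage: the bags together contain {1, 2, 3, 4, 5, 6, 7, 8, 9}, the full vertex set. Edge coverage: each edge of G has both endpoints in at least one bag. Running intersection: for every vertex, the bags containing it form a connected subtree. All three properties hold, so this is a valid tree decomposition of width max|bag| − 1 = 2, and hence tw(G) ≤ 2.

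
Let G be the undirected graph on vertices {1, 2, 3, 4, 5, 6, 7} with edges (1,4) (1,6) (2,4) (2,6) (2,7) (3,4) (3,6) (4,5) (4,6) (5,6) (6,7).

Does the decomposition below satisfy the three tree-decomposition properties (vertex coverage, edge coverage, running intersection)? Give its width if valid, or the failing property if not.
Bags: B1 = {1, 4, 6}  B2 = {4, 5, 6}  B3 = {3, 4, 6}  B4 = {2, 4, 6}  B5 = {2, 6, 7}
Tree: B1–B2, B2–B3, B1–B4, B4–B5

Vertex coverage: the bags together contain {1, 2, 3, 4, 5, 6, 7}, the full vertex set. Edge coverage: each edge of G has both endpoints in at least one bag. Running intersection: for every vertex, the bags containing it form a connected subtree. All three properties hold, so this is a valid tree decomposition of width max|bag| − 1 = 2, and hence tw(G) ≤ 2.

Yes; width 2.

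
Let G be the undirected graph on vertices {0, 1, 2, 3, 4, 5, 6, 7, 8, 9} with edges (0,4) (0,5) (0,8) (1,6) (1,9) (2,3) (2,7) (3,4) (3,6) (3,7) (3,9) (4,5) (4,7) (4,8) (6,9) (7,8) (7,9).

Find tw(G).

A width-2 tree decomposition is:
Bags: B1 = {4, 7, 8}  B2 = {0, 4, 8}  B3 = {3, 4, 7}  B4 = {2, 3, 7}  B5 = {3, 7, 9}  B6 = {3, 6, 9}  B7 = {0, 4, 5}  B8 = {1, 6, 9}
Tree: B1–B2, B1–B3, B3–B4, B4–B5, B5–B6, B2–B7, B6–B8
Every bag has size at most 3, so the width is 3 − 1 = 2 and tw(G) ≤ 2. For the lower bound, the 3 vertices {0, 4, 8} are pairwise adjacent, and any tree decomposition puts a clique entirely inside one bag — forcing width ≥ 2. Therefore the treewidth is 2.

2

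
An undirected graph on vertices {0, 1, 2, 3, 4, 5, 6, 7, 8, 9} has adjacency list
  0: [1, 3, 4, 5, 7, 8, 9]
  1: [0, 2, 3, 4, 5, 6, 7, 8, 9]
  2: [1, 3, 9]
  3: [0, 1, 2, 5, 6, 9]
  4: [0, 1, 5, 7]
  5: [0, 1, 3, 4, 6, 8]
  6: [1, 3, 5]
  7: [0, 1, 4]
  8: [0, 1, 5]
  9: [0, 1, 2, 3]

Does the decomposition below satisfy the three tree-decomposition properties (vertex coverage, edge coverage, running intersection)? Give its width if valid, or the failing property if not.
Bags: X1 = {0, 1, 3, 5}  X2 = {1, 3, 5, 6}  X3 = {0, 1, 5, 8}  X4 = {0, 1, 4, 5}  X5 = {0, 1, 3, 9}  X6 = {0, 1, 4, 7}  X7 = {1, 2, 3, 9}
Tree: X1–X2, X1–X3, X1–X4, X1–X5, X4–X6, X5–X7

Every vertex of G appears in some bag (union = {0, 1, 2, 3, 4, 5, 6, 7, 8, 9}); every edge is covered by a bag; and for each vertex v the set of bags containing v is connected in the bag tree. The decomposition is therefore valid. The largest bag has 4 vertices, so the width is 3.

Yes; width 3.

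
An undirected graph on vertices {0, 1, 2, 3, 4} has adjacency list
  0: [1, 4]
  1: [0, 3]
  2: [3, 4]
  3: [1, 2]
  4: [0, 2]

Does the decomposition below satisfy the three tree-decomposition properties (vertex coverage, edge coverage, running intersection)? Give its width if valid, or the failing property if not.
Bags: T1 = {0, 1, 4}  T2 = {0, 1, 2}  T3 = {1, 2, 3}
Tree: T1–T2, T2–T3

No — edge (2,4) lies in no bag.

A tree decomposition must satisfy three properties: every vertex lies in some bag; for every edge, both endpoints lie together in some bag; and for every vertex, the bags containing it form a connected subtree. Here edge (2,4) lies in no bag, so the decomposition is invalid.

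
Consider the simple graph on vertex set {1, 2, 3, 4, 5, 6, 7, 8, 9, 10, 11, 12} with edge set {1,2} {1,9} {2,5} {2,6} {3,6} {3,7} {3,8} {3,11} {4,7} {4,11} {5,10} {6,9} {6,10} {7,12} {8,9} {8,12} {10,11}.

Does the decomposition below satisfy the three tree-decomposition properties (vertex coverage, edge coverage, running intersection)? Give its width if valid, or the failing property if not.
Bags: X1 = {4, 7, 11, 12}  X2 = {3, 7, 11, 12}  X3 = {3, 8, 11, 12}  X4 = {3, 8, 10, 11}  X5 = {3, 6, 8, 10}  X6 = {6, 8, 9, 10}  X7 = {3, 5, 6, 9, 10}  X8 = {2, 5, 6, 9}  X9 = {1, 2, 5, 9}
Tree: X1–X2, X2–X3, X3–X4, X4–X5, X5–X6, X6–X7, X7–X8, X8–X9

No — bags containing vertex 3 are not connected in the tree.

A tree decomposition must satisfy three properties: every vertex lies in some bag; for every edge, both endpoints lie together in some bag; and for every vertex, the bags containing it form a connected subtree. Here bags containing vertex 3 are not connected in the tree, so the decomposition is invalid.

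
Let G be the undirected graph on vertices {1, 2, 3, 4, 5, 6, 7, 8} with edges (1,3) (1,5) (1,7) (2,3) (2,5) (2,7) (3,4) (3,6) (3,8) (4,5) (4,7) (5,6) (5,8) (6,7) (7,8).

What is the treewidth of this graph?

A width-3 tree decomposition is:
Bags: B1 = {3, 5, 7, 8}  B2 = {1, 3, 5, 7}  B3 = {3, 5, 6, 7}  B4 = {3, 4, 5, 7}  B5 = {2, 3, 5, 7}
Tree: B1–B2, B2–B3, B3–B4, B4–B5
Each bag holds 4 vertices, so the decomposition has width 3, which upper-bounds the treewidth. For the lower bound: the 4 vertex sets {7,8}, {1,3}, {5}, {6} are disjoint, each induces a connected subgraph, and every pair is joined by at least one edge of G. Contracting each set to a single vertex therefore yields K_{4} as a minor, and since treewidth is minor-monotone, tw(G) ≥ tw(K_{4}) = 3. Combining the bounds, tw(G) = 3.

3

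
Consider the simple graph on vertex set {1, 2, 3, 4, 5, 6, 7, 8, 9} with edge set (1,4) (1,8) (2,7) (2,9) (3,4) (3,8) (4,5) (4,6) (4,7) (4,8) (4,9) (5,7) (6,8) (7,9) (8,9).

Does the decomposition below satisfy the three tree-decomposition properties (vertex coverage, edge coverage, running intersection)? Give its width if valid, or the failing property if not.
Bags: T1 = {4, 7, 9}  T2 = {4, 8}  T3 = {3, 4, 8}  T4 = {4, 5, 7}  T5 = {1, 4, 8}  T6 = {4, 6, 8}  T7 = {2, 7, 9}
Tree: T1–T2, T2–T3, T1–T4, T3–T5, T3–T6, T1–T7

A tree decomposition must satisfy three properties: every vertex lies in some bag; for every edge, both endpoints lie together in some bag; and for every vertex, the bags containing it form a connected subtree. Here edge (9,8) lies in no bag, so the decomposition is invalid.

No — edge (9,8) lies in no bag.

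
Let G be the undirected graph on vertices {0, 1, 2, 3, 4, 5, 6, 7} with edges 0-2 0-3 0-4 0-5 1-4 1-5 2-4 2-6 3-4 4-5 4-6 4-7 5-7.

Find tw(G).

A width-2 tree decomposition is:
Bags: B1 = {0, 4, 5}  B2 = {0, 3, 4}  B3 = {0, 2, 4}  B4 = {2, 4, 6}  B5 = {4, 5, 7}  B6 = {1, 4, 5}
Tree: B1–B2, B2–B3, B3–B4, B1–B5, B5–B6
Each bag holds 3 vertices, so the decomposition has width 2, which upper-bounds the treewidth. For the lower bound, the 3 vertices {0, 2, 4} are pairwise adjacent, and any tree decomposition puts a clique entirely inside one bag — forcing width ≥ 2. Therefore the treewidth is 2.

2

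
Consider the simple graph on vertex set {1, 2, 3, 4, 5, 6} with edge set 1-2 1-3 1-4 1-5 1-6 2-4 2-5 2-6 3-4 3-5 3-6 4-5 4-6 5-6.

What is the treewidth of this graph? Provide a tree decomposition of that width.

Every bag has size at most 5, so the width is 5 − 1 = 4 and tw(G) ≤ 4. Conversely, {1, 2, 4, 5, 6} is a clique of size 5, and the vertices of any clique must share a bag in every tree decomposition; so some bag has ≥ 5 vertices and tw(G) ≥ 4. Hence tw(G) = 4 exactly.

Treewidth 4.
One such decomposition:
Bags: B1 = {1, 2, 4, 5, 6}  B2 = {1, 3, 4, 5, 6}
Tree: B1–B2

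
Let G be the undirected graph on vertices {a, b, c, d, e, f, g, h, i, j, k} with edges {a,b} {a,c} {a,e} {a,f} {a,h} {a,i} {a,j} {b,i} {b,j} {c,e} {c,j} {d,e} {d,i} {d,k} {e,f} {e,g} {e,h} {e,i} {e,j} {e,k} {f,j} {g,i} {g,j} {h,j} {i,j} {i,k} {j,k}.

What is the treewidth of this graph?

3

A width-3 tree decomposition is:
Bags: B1 = {e, i, j, k}  B2 = {a, e, i, j}  B3 = {a, e, f, j}  B4 = {e, g, i, j}  B5 = {a, b, i, j}  B6 = {d, e, i, k}  B7 = {a, e, h, j}  B8 = {a, c, e, j}
Tree: B1–B2, B2–B3, B1–B4, B2–B5, B1–B6, B3–B7, B7–B8
Every bag has size at most 4, so the width is 4 − 1 = 3 and tw(G) ≤ 3. For the lower bound, the 4 vertices {d, e, i, k} are pairwise adjacent, and any tree decomposition puts a clique entirely inside one bag — forcing width ≥ 3. Therefore the treewidth is 3.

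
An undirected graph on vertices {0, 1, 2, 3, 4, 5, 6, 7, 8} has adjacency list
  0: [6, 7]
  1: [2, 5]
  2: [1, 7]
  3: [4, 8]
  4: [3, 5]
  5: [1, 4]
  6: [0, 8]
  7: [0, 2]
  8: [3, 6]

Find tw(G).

A width-2 tree decomposition is:
Bags: B1 = {0, 2, 7}  B2 = {0, 1, 2}  B3 = {0, 1, 5}  B4 = {0, 4, 5}  B5 = {0, 3, 4}  B6 = {0, 3, 8}  B7 = {0, 6, 8}
Tree: B1–B2, B2–B3, B3–B4, B4–B5, B5–B6, B6–B7
The largest bag has 3 vertices, giving width 2; this decomposition certifies tw(G) ≤ 2. Since 0–7–2–1–5–4–3–8–6–0 is a cycle in G, G is not acyclic. Forests are exactly the graphs of treewidth ≤ 1, so tw(G) ≥ 2. Combining the bounds, tw(G) = 2.

2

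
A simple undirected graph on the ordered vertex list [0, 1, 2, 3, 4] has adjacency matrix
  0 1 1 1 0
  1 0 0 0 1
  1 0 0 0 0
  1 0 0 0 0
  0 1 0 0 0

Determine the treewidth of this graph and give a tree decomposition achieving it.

Each bag holds 2 vertices, so the decomposition has width 1, which upper-bounds the treewidth. Any graph with an edge has treewidth ≥ 1, and G has the edge 1–4. Therefore the treewidth is 1.

Treewidth 1.
One optimal decomposition is:
Bags: B1 = {1, 4}  B2 = {0, 1}  B3 = {0, 2}  B4 = {0, 3}
Tree: B1–B2, B2–B3, B2–B4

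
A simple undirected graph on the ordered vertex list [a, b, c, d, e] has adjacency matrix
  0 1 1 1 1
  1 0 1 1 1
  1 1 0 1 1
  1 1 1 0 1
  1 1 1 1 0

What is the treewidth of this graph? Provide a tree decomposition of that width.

With just one bag of size 5, the width is 5 − 1 = 4, so tw(G) ≤ 4. On the other hand G contains the 5-clique {a, b, c, d, e}. A clique must lie in a single bag of any decomposition, so no decomposition can have width below 4. The upper and lower bounds meet at 4, so that is the treewidth.

Treewidth 4.
One optimal decomposition is:
Bags: B1 = {a, b, c, d, e}
Tree: (single bag)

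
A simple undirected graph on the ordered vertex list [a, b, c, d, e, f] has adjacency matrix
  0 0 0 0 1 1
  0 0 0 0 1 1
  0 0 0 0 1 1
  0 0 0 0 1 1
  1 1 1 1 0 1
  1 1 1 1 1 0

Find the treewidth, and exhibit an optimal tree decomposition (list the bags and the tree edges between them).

Each bag holds 3 vertices, so the decomposition has width 2, which upper-bounds the treewidth. Conversely, {d, e, f} is a clique of size 3, and the vertices of any clique must share a bag in every tree decomposition; so some bag has ≥ 3 vertices and tw(G) ≥ 2. Combining the bounds, tw(G) = 2.

Treewidth 2.
One such decomposition:
Bags: B1 = {b, e, f}  B2 = {c, e, f}  B3 = {a, e, f}  B4 = {d, e, f}
Tree: B1–B2, B2–B3, B2–B4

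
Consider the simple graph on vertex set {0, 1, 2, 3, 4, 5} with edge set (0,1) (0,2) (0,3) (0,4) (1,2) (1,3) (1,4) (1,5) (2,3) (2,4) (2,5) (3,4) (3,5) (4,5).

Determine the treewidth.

4

A width-4 tree decomposition is:
Bags: B1 = {1, 2, 3, 4, 5}  B2 = {0, 1, 2, 3, 4}
Tree: B1–B2
The largest bag has 5 vertices, giving width 4; this decomposition certifies tw(G) ≤ 4. Conversely, {0, 1, 2, 3, 4} is a clique of size 5, and the vertices of any clique must share a bag in every tree decomposition; so some bag has ≥ 5 vertices and tw(G) ≥ 4. Combining the bounds, tw(G) = 4.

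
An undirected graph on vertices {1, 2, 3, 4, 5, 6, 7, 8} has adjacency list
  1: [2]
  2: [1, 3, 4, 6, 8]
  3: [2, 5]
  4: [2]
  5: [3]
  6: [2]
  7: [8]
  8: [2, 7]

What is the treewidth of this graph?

A width-1 tree decomposition is:
Bags: B1 = {2, 4}  B2 = {2, 6}  B3 = {2, 3}  B4 = {3, 5}  B5 = {2, 8}  B6 = {7, 8}  B7 = {1, 2}
Tree: B1–B2, B2–B3, B3–B4, B2–B5, B5–B6, B2–B7
The largest bag has 2 vertices, giving width 1; this decomposition certifies tw(G) ≤ 1. Since G has at least one edge (e.g. 2–4), it is not an edgeless graph, so tw(G) ≥ 1. The upper and lower bounds meet at 1, so that is the treewidth.

1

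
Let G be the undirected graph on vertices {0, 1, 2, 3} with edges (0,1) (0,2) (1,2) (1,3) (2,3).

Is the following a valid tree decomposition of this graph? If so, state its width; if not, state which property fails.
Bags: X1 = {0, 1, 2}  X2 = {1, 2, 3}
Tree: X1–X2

Vertex coverage: the bags together contain {0, 1, 2, 3}, the full vertex set. Edge coverage: each edge of G has both endpoints in at least one bag. Running intersection: for every vertex, the bags containing it form a connected subtree. All three properties hold, so this is a valid tree decomposition of width max|bag| − 1 = 2, and hence tw(G) ≤ 2.

Yes; width 2.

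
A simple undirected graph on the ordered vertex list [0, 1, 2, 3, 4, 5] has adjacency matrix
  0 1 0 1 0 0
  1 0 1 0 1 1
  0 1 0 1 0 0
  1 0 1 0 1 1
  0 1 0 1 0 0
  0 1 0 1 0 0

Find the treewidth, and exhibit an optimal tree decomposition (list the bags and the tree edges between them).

Every bag has size at most 3, so the width is 3 − 1 = 2 and tw(G) ≤ 2. For the lower bound, G contains the cycle 5–1–4–3–5, so G is not a forest; only forests have treewidth ≤ 1, hence tw(G) ≥ 2. The upper and lower bounds meet at 2, so that is the treewidth.

Treewidth 2.
Bags: B1 = {1, 3, 5}  B2 = {1, 3, 4}  B3 = {0, 1, 3}  B4 = {1, 2, 3}
Tree: B1–B2, B2–B3, B3–B4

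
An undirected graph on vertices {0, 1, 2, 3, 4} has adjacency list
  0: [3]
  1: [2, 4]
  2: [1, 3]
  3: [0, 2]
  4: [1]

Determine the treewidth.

1

A width-1 tree decomposition is:
Bags: B1 = {0, 3}  B2 = {2, 3}  B3 = {1, 2}  B4 = {1, 4}
Tree: B1–B2, B2–B3, B3–B4
Every bag has size at most 2, so the width is 2 − 1 = 1 and tw(G) ≤ 1. Any graph with an edge has treewidth ≥ 1, and G has the edge 0–3. Hence tw(G) = 1 exactly.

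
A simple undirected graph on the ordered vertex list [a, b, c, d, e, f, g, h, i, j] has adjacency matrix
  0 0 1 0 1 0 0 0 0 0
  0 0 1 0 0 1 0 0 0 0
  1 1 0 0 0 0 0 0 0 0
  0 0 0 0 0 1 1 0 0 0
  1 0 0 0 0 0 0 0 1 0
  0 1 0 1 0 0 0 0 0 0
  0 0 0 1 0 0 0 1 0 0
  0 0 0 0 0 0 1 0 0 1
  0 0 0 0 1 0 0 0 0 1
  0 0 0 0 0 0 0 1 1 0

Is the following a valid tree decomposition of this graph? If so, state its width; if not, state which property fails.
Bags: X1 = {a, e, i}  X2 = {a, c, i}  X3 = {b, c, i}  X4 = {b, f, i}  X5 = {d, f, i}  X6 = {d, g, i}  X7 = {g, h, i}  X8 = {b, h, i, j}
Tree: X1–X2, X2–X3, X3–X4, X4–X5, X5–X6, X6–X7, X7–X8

A tree decomposition must satisfy three properties: every vertex lies in some bag; for every edge, both endpoints lie together in some bag; and for every vertex, the bags containing it form a connected subtree. Here bags containing vertex b are not connected in the tree, so the decomposition is invalid.

No — bags containing vertex b are not connected in the tree.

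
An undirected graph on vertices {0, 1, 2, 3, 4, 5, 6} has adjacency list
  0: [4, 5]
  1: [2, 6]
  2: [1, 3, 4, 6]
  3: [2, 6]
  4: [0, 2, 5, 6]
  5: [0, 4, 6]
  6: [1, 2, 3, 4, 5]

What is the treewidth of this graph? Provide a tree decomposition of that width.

Treewidth 2.
One such decomposition:
Bags: B1 = {2, 4, 6}  B2 = {2, 3, 6}  B3 = {4, 5, 6}  B4 = {0, 4, 5}  B5 = {1, 2, 6}
Tree: B1–B2, B1–B3, B3–B4, B1–B5

Each bag holds 3 vertices, so the decomposition has width 2, which upper-bounds the treewidth. Conversely, {0, 4, 5} is a clique of size 3, and the vertices of any clique must share a bag in every tree decomposition; so some bag has ≥ 3 vertices and tw(G) ≥ 2. Combining the bounds, tw(G) = 2.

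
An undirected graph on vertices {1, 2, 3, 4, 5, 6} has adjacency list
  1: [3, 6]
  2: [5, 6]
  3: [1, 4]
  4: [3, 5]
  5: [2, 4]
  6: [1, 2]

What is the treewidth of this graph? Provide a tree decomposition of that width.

Every bag has size at most 3, so the width is 3 − 1 = 2 and tw(G) ≤ 2. The edges 6–1–3–4–5–2–6 form a cycle, so G is not a tree and its treewidth is at least 2. The upper and lower bounds meet at 2, so that is the treewidth.

Treewidth 2.
One such decomposition:
Bags: B1 = {1, 3, 6}  B2 = {3, 4, 6}  B3 = {4, 5, 6}  B4 = {2, 5, 6}
Tree: B1–B2, B2–B3, B3–B4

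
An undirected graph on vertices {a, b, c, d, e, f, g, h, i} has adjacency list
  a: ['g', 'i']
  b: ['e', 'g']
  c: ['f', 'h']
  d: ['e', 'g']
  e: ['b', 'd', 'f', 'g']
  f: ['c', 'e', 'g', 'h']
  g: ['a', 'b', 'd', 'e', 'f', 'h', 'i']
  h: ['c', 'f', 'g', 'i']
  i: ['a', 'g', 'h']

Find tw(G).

2

A width-2 tree decomposition is:
Bags: B1 = {f, g, h}  B2 = {e, f, g}  B3 = {g, h, i}  B4 = {d, e, g}  B5 = {b, e, g}  B6 = {a, g, i}  B7 = {c, f, h}
Tree: B1–B2, B1–B3, B2–B4, B4–B5, B3–B6, B1–B7
The largest bag has 3 vertices, giving width 2; this decomposition certifies tw(G) ≤ 2. Conversely, {d, e, g} is a clique of size 3, and the vertices of any clique must share a bag in every tree decomposition; so some bag has ≥ 3 vertices and tw(G) ≥ 2. Hence tw(G) = 2 exactly.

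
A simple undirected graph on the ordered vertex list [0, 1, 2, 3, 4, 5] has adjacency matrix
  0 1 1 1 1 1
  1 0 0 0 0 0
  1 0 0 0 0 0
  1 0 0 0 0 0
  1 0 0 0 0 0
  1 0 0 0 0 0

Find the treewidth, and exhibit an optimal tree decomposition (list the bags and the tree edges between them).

Every bag has size at most 2, so the width is 2 − 1 = 1 and tw(G) ≤ 1. Any graph with an edge has treewidth ≥ 1, and G has the edge 3–0. Combining the bounds, tw(G) = 1.

Treewidth 1.
One such decomposition:
Bags: B1 = {0, 3}  B2 = {0, 2}  B3 = {0, 1}  B4 = {0, 5}  B5 = {0, 4}
Tree: B1–B2, B2–B3, B3–B4, B2–B5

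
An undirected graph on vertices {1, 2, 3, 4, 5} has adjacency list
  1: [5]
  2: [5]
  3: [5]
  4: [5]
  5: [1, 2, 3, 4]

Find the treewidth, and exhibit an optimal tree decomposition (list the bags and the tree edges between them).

Treewidth 1.
One such decomposition:
Bags: B1 = {3, 5}  B2 = {1, 5}  B3 = {4, 5}  B4 = {2, 5}
Tree: B1–B2, B1–B3, B3–B4

Each bag holds 2 vertices, so the decomposition has width 1, which upper-bounds the treewidth. G has an edge, so its treewidth is at least 1. The upper and lower bounds meet at 1, so that is the treewidth.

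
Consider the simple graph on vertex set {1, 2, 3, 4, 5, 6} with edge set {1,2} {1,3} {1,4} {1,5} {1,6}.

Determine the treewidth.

1

A width-1 tree decomposition is:
Bags: B1 = {1, 2}  B2 = {1, 5}  B3 = {1, 4}  B4 = {1, 6}  B5 = {1, 3}
Tree: B1–B2, B2–B3, B2–B4, B3–B5
Every bag has size at most 2, so the width is 2 − 1 = 1 and tw(G) ≤ 1. Any graph with an edge has treewidth ≥ 1, and G has the edge 1–2. The upper and lower bounds meet at 1, so that is the treewidth.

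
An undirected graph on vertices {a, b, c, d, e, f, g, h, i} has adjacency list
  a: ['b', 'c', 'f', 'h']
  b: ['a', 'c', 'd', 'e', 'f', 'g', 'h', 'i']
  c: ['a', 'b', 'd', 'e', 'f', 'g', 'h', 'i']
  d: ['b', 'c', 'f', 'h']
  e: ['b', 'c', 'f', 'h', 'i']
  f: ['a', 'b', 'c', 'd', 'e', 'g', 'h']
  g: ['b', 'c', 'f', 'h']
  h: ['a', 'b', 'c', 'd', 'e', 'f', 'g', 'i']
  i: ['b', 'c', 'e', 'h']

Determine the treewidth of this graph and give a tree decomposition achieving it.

The largest bag has 5 vertices, giving width 4; this decomposition certifies tw(G) ≤ 4. Conversely, {b, c, d, f, h} is a clique of size 5, and the vertices of any clique must share a bag in every tree decomposition; so some bag has ≥ 5 vertices and tw(G) ≥ 4. Hence tw(G) = 4 exactly.

Treewidth 4.
One optimal decomposition is:
Bags: B1 = {a, b, c, f, h}  B2 = {b, c, d, f, h}  B3 = {b, c, f, g, h}  B4 = {b, c, e, f, h}  B5 = {b, c, e, h, i}
Tree: B1–B2, B2–B3, B1–B4, B4–B5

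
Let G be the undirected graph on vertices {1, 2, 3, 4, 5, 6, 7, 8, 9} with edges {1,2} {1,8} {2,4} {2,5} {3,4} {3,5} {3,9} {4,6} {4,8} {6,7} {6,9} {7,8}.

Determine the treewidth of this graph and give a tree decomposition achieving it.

The largest bag has 4 vertices, giving width 3; this decomposition certifies tw(G) ≤ 3. For the lower bound: the 4 vertex sets {1,2,5}, {3}, {4}, {6,7,8,9} are disjoint, each induces a connected subgraph, and every pair is joined by at least one edge of G. Contracting each set to a single vertex therefore yields K_{4} as a minor, and since treewidth is minor-monotone, tw(G) ≥ tw(K_{4}) = 3. The upper and lower bounds meet at 3, so that is the treewidth.

Treewidth 3.
One optimal decomposition is:
Bags: B1 = {1, 2, 3, 5}  B2 = {1, 2, 3, 4}  B3 = {1, 3, 4, 8}  B4 = {3, 4, 8, 9}  B5 = {4, 6, 8, 9}  B6 = {6, 7, 8, 9}
Tree: B1–B2, B2–B3, B3–B4, B4–B5, B5–B6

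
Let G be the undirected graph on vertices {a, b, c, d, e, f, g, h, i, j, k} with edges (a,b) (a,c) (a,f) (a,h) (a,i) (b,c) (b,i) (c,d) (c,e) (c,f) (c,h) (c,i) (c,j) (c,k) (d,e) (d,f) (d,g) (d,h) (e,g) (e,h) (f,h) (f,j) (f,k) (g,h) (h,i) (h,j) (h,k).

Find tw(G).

3

A width-3 tree decomposition is:
Bags: B1 = {c, f, h, k}  B2 = {c, d, f, h}  B3 = {c, d, e, h}  B4 = {a, c, f, h}  B5 = {a, c, h, i}  B6 = {a, b, c, i}  B7 = {c, f, h, j}  B8 = {d, e, g, h}
Tree: B1–B2, B2–B3, B1–B4, B4–B5, B5–B6, B1–B7, B3–B8
Every bag has size at most 4, so the width is 4 − 1 = 3 and tw(G) ≤ 3. Conversely, {d, e, g, h} is a clique of size 4, and the vertices of any clique must share a bag in every tree decomposition; so some bag has ≥ 4 vertices and tw(G) ≥ 3. The upper and lower bounds meet at 3, so that is the treewidth.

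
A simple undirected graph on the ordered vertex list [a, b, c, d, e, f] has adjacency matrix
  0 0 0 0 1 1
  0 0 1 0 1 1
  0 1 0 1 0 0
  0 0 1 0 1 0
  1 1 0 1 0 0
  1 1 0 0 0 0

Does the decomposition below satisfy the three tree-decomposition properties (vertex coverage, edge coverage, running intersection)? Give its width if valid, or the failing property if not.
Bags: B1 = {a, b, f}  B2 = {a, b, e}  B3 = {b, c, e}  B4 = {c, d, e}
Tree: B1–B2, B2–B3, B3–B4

Every vertex of G appears in some bag (union = {a, b, c, d, e, f}); every edge is covered by a bag; and for each vertex v the set of bags containing v is connected in the bag tree. The decomposition is therefore valid. The largest bag has 3 vertices, so the width is 2.

Yes; width 2.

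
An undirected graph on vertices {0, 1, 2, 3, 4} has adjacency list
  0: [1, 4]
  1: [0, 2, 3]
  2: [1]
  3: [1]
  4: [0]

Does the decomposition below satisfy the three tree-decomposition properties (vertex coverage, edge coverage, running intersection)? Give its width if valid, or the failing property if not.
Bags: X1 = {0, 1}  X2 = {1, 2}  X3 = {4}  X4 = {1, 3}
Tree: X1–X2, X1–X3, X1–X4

A tree decomposition must satisfy three properties: every vertex lies in some bag; for every edge, both endpoints lie together in some bag; and for every vertex, the bags containing it form a connected subtree. Here edge (0,4) lies in no bag, so the decomposition is invalid.

No — edge (0,4) lies in no bag.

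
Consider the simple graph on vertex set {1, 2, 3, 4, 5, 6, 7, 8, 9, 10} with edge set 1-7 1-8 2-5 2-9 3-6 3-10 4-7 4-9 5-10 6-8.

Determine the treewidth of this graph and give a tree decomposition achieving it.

Treewidth 2.
One such decomposition:
Bags: B1 = {2, 5, 10}  B2 = {2, 3, 10}  B3 = {2, 3, 6}  B4 = {2, 6, 8}  B5 = {1, 2, 8}  B6 = {1, 2, 7}  B7 = {2, 4, 7}  B8 = {2, 4, 9}
Tree: B1–B2, B2–B3, B3–B4, B4–B5, B5–B6, B6–B7, B7–B8

The largest bag has 3 vertices, giving width 2; this decomposition certifies tw(G) ≤ 2. The edges 2–5–10–3–6–8–1–7–4–9–2 form a cycle, so G is not a tree and its treewidth is at least 2. Combining the bounds, tw(G) = 2.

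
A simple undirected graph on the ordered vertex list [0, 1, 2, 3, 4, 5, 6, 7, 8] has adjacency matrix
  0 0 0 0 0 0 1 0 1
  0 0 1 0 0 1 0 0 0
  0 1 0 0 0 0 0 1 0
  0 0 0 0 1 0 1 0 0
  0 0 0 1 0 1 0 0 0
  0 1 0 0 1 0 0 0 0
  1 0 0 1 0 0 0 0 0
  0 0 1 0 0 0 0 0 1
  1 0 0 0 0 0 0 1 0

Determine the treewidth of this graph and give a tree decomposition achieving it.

Treewidth 2.
One optimal decomposition is:
Bags: B1 = {1, 2, 7}  B2 = {1, 5, 7}  B3 = {4, 5, 7}  B4 = {3, 4, 7}  B5 = {3, 6, 7}  B6 = {0, 6, 7}  B7 = {0, 7, 8}
Tree: B1–B2, B2–B3, B3–B4, B4–B5, B5–B6, B6–B7

Each bag holds 3 vertices, so the decomposition has width 2, which upper-bounds the treewidth. Since 7–2–1–5–4–3–6–0–8–7 is a cycle in G, G is not acyclic. Forests are exactly the graphs of treewidth ≤ 1, so tw(G) ≥ 2. Therefore the treewidth is 2.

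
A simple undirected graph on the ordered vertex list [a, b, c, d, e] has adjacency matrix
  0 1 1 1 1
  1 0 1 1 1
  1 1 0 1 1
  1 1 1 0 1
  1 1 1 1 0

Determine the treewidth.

4

A width-4 tree decomposition is:
Bags: B1 = {a, b, c, d, e}
Tree: (single bag)
With just one bag of size 5, the width is 5 − 1 = 4, so tw(G) ≤ 4. On the other hand G contains the 5-clique {a, b, c, d, e}. A clique must lie in a single bag of any decomposition, so no decomposition can have width below 4. The upper and lower bounds meet at 4, so that is the treewidth.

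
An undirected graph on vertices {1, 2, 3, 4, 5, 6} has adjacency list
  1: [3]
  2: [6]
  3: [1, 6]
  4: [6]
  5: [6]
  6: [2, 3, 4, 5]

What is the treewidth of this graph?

A width-1 tree decomposition is:
Bags: B1 = {3, 6}  B2 = {5, 6}  B3 = {4, 6}  B4 = {2, 6}  B5 = {1, 3}
Tree: B1–B2, B1–B3, B2–B4, B1–B5
The largest bag has 2 vertices, giving width 1; this decomposition certifies tw(G) ≤ 1. Any graph with an edge has treewidth ≥ 1, and G has the edge 3–6. Therefore the treewidth is 1.

1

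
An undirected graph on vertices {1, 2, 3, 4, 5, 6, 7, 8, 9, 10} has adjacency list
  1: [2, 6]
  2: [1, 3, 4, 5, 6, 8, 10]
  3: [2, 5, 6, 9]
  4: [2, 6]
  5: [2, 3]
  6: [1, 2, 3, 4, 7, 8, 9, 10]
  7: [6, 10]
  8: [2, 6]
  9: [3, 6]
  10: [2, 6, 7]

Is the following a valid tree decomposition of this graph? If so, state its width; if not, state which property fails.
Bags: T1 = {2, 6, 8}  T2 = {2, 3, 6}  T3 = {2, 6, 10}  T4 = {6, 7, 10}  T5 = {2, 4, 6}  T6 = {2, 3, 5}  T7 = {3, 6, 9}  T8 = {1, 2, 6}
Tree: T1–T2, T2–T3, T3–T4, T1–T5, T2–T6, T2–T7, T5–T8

Every vertex of G appears in some bag (union = {1, 2, 3, 4, 5, 6, 7, 8, 9, 10}); every edge is covered by a bag; and for each vertex v the set of bags containing v is connected in the bag tree. The decomposition is therefore valid. The largest bag has 3 vertices, so the width is 2.

Yes; width 2.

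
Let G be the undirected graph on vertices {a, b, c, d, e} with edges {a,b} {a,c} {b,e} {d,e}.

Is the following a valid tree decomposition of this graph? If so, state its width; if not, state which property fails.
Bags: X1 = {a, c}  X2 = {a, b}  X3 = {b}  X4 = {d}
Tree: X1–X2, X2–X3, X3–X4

No — vertex e appears in no bag.

A tree decomposition must satisfy three properties: every vertex lies in some bag; for every edge, both endpoints lie together in some bag; and for every vertex, the bags containing it form a connected subtree. Here vertex e appears in no bag, so the decomposition is invalid.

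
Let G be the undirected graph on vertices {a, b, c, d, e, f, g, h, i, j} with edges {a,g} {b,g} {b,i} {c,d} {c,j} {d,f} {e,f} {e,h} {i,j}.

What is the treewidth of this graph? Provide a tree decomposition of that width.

Treewidth 1.
One such decomposition:
Bags: B1 = {e, h}  B2 = {e, f}  B3 = {d, f}  B4 = {c, d}  B5 = {c, j}  B6 = {i, j}  B7 = {b, i}  B8 = {b, g}  B9 = {a, g}
Tree: B1–B2, B2–B3, B3–B4, B4–B5, B5–B6, B6–B7, B7–B8, B8–B9

Every bag has size at most 2, so the width is 2 − 1 = 1 and tw(G) ≤ 1. Any graph with an edge has treewidth ≥ 1, and G has the edge h–e. The upper and lower bounds meet at 1, so that is the treewidth.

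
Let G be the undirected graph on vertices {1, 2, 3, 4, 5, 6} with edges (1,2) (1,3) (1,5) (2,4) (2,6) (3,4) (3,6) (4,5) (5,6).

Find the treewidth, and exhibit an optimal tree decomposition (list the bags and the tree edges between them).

Treewidth 3.
Bags: B1 = {1, 4, 5, 6}  B2 = {1, 3, 4, 6}  B3 = {1, 2, 4, 6}
Tree: B1–B2, B2–B3

Every bag has size at most 4, so the width is 4 − 1 = 3 and tw(G) ≤ 3. For the lower bound: the 4 vertex sets {5,6}, {3,4}, {1}, {2} are disjoint, each induces a connected subgraph, and every pair is joined by at least one edge of G. Contracting each set to a single vertex therefore yields K_{4} as a minor, and since treewidth is minor-monotone, tw(G) ≥ tw(K_{4}) = 3. The upper and lower bounds meet at 3, so that is the treewidth.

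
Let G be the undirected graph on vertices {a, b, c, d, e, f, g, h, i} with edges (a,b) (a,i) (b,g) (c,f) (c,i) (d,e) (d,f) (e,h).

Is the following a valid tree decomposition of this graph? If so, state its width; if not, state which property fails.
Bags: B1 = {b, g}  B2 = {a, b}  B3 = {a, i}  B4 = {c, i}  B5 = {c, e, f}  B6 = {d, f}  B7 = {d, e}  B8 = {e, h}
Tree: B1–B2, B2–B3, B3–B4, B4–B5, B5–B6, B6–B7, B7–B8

No — bags containing vertex e are not connected in the tree.

A tree decomposition must satisfy three properties: every vertex lies in some bag; for every edge, both endpoints lie together in some bag; and for every vertex, the bags containing it form a connected subtree. Here bags containing vertex e are not connected in the tree, so the decomposition is invalid.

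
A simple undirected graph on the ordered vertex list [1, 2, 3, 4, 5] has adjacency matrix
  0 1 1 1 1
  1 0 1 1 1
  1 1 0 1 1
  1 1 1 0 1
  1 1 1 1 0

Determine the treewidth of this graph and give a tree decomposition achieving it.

With just one bag of size 5, the width is 5 − 1 = 4, so tw(G) ≤ 4. Conversely, {1, 2, 3, 4, 5} is a clique of size 5, and the vertices of any clique must share a bag in every tree decomposition; so some bag has ≥ 5 vertices and tw(G) ≥ 4. The upper and lower bounds meet at 4, so that is the treewidth.

Treewidth 4.
Bags: B1 = {1, 2, 3, 4, 5}
Tree: (single bag)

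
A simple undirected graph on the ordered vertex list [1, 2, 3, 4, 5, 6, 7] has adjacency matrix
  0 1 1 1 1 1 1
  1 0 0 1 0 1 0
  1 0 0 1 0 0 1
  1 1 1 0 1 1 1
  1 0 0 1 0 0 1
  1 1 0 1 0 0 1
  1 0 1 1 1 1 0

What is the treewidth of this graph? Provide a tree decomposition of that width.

Treewidth 3.
Bags: B1 = {1, 4, 6, 7}  B2 = {1, 2, 4, 6}  B3 = {1, 3, 4, 7}  B4 = {1, 4, 5, 7}
Tree: B1–B2, B1–B3, B3–B4

Each bag holds 4 vertices, so the decomposition has width 3, which upper-bounds the treewidth. For the lower bound, the 4 vertices {1, 2, 4, 6} are pairwise adjacent, and any tree decomposition puts a clique entirely inside one bag — forcing width ≥ 3. The upper and lower bounds meet at 3, so that is the treewidth.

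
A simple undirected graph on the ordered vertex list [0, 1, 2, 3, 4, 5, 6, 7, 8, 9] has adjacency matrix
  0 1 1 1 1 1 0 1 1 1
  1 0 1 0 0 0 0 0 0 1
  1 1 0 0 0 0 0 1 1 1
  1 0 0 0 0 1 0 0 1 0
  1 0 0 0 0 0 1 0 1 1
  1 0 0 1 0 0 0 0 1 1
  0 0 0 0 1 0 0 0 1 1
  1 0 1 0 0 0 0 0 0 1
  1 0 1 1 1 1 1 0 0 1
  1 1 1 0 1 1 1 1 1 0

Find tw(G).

3

A width-3 tree decomposition is:
Bags: B1 = {0, 2, 8, 9}  B2 = {0, 1, 2, 9}  B3 = {0, 4, 8, 9}  B4 = {0, 2, 7, 9}  B5 = {0, 5, 8, 9}  B6 = {4, 6, 8, 9}  B7 = {0, 3, 5, 8}
Tree: B1–B2, B1–B3, B1–B4, B1–B5, B3–B6, B5–B7
Every bag has size at most 4, so the width is 4 − 1 = 3 and tw(G) ≤ 3. Conversely, {0, 2, 8, 9} is a clique of size 4, and the vertices of any clique must share a bag in every tree decomposition; so some bag has ≥ 4 vertices and tw(G) ≥ 3. Combining the bounds, tw(G) = 3.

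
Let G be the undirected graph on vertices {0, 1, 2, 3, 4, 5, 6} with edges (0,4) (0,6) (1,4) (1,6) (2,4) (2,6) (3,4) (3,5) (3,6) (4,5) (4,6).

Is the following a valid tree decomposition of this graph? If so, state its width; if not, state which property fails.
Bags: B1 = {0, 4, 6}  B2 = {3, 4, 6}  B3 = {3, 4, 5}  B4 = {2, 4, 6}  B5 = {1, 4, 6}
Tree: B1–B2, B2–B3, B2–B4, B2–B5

Vertex coverage: the bags together contain {0, 1, 2, 3, 4, 5, 6}, the full vertex set. Edge coverage: each edge of G has both endpoints in at least one bag. Running intersection: for every vertex, the bags containing it form a connected subtree. All three properties hold, so this is a valid tree decomposition of width max|bag| − 1 = 2, and hence tw(G) ≤ 2.

Yes; width 2.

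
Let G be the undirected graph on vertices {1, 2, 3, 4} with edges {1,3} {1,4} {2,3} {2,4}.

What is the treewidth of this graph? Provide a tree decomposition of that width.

Treewidth 2.
Bags: B1 = {1, 3, 4}  B2 = {2, 3, 4}
Tree: B1–B2

Each bag holds 3 vertices, so the decomposition has width 2, which upper-bounds the treewidth. For the lower bound, G contains the cycle 3–1–4–2–3, so G is not a forest; only forests have treewidth ≤ 1, hence tw(G) ≥ 2. Hence tw(G) = 2 exactly.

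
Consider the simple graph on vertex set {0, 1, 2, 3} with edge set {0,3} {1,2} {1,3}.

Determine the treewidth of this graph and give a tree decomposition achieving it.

Treewidth 1.
One such decomposition:
Bags: B1 = {0, 3}  B2 = {1, 3}  B3 = {1, 2}
Tree: B1–B2, B2–B3

Every bag has size at most 2, so the width is 2 − 1 = 1 and tw(G) ≤ 1. G has an edge, so its treewidth is at least 1. Combining the bounds, tw(G) = 1.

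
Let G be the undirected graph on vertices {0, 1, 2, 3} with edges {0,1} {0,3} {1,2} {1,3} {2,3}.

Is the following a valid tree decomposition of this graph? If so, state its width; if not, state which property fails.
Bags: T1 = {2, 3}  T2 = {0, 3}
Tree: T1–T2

No — vertex 1 appears in no bag.

A tree decomposition must satisfy three properties: every vertex lies in some bag; for every edge, both endpoints lie together in some bag; and for every vertex, the bags containing it form a connected subtree. Here vertex 1 appears in no bag, so the decomposition is invalid.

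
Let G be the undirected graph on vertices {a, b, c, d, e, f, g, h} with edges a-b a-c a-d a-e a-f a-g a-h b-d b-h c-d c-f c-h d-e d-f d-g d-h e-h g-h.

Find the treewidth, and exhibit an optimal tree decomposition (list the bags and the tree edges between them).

Treewidth 3.
One such decomposition:
Bags: B1 = {a, b, d, h}  B2 = {a, d, e, h}  B3 = {a, c, d, h}  B4 = {a, c, d, f}  B5 = {a, d, g, h}
Tree: B1–B2, B2–B3, B3–B4, B1–B5

The largest bag has 4 vertices, giving width 3; this decomposition certifies tw(G) ≤ 3. On the other hand G contains the 4-clique {a, d, g, h}. A clique must lie in a single bag of any decomposition, so no decomposition can have width below 3. Therefore the treewidth is 3.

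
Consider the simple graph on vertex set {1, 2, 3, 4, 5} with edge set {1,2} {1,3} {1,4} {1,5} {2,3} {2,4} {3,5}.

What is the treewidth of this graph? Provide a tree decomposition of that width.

Treewidth 2.
Bags: B1 = {1, 3, 5}  B2 = {1, 2, 3}  B3 = {1, 2, 4}
Tree: B1–B2, B2–B3

Every bag has size at most 3, so the width is 3 − 1 = 2 and tw(G) ≤ 2. On the other hand G contains the 3-clique {1, 2, 3}. A clique must lie in a single bag of any decomposition, so no decomposition can have width below 2. Combining the bounds, tw(G) = 2.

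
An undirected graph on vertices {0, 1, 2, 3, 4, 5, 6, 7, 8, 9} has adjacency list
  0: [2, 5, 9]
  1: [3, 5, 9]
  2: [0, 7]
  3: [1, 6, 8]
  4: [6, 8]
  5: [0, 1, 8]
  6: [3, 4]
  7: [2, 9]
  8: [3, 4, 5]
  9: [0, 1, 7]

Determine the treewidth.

2

A width-2 tree decomposition is:
Bags: B1 = {4, 6, 8}  B2 = {3, 6, 8}  B3 = {3, 5, 8}  B4 = {1, 3, 5}  B5 = {0, 1, 5}  B6 = {0, 1, 9}  B7 = {0, 2, 9}  B8 = {2, 7, 9}
Tree: B1–B2, B2–B3, B3–B4, B4–B5, B5–B6, B6–B7, B7–B8
Each bag holds 3 vertices, so the decomposition has width 2, which upper-bounds the treewidth. The edges 4–6–3–8–4 form a cycle, so G is not a tree and its treewidth is at least 2. Therefore the treewidth is 2.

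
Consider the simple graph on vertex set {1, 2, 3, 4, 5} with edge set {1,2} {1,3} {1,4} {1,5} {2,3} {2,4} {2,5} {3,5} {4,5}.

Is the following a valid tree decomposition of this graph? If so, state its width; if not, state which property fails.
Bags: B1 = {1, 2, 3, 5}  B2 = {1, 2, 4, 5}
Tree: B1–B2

Yes; width 3.

Vertex coverage: the bags together contain {1, 2, 3, 4, 5}, the full vertex set. Edge coverage: each edge of G has both endpoints in at least one bag. Running intersection: for every vertex, the bags containing it form a connected subtree. All three properties hold, so this is a valid tree decomposition of width max|bag| − 1 = 3, and hence tw(G) ≤ 3.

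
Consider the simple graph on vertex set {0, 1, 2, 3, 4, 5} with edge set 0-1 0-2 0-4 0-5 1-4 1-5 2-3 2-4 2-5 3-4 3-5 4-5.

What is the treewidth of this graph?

A width-3 tree decomposition is:
Bags: B1 = {0, 1, 4, 5}  B2 = {0, 2, 4, 5}  B3 = {2, 3, 4, 5}
Tree: B1–B2, B2–B3
The largest bag has 4 vertices, giving width 3; this decomposition certifies tw(G) ≤ 3. On the other hand G contains the 4-clique {0, 1, 4, 5}. A clique must lie in a single bag of any decomposition, so no decomposition can have width below 3. Combining the bounds, tw(G) = 3.

3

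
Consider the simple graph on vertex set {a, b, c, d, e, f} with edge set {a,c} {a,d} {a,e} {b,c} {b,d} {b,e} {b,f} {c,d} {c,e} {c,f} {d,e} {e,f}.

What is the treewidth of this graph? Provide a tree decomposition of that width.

The largest bag has 4 vertices, giving width 3; this decomposition certifies tw(G) ≤ 3. Conversely, {a, c, d, e} is a clique of size 4, and the vertices of any clique must share a bag in every tree decomposition; so some bag has ≥ 4 vertices and tw(G) ≥ 3. Combining the bounds, tw(G) = 3.

Treewidth 3.
One such decomposition:
Bags: B1 = {a, c, d, e}  B2 = {b, c, d, e}  B3 = {b, c, e, f}
Tree: B1–B2, B2–B3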